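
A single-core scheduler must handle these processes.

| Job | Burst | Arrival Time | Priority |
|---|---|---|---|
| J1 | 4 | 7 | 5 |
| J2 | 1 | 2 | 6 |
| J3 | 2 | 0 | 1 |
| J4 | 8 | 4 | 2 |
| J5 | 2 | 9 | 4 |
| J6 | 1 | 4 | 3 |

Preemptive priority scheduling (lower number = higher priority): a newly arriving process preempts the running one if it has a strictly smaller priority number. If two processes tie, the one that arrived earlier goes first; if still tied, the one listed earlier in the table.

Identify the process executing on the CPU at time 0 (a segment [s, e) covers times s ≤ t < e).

Schedule: | J3 0-2 | J2 2-3 | idle 3-4 | J4 4-12 | J6 12-13 | J5 13-15 | J1 15-19 |
Completion: J1=19  J2=3  J3=2  J4=12  J5=15  J6=13

J3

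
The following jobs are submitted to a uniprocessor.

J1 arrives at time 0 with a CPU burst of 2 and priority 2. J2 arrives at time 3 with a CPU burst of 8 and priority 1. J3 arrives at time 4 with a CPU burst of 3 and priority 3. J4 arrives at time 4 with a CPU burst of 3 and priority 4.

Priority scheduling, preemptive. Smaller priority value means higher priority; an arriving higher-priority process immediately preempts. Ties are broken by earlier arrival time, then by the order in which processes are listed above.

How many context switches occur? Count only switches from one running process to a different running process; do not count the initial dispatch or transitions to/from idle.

Gantt: | J1 0-2 | idle 2-3 | J2 3-11 | J3 11-14 | J4 14-17 |
Completion: J1=2  J2=11  J3=14  J4=17
Turnaround (C−A): J1=2  J2=8  J3=10  J4=13

2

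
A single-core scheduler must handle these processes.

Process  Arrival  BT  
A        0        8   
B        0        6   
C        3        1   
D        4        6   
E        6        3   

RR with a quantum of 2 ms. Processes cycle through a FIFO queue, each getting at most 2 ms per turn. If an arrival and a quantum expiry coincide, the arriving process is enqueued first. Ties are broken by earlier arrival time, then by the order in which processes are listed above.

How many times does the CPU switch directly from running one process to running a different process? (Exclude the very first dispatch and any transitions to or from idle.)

12

Timeline: | A 0-2 | B 2-4 | A 4-6 | C 6-7 | D 7-9 | B 9-11 | E 11-13 | A 13-15 | D 15-17 | B 17-19 | E 19-20 | A 20-22 | D 22-24 |
Completion: A=22  B=19  C=7  D=24  E=20
Turnaround (C−A): A=22  B=19  C=4  D=20  E=14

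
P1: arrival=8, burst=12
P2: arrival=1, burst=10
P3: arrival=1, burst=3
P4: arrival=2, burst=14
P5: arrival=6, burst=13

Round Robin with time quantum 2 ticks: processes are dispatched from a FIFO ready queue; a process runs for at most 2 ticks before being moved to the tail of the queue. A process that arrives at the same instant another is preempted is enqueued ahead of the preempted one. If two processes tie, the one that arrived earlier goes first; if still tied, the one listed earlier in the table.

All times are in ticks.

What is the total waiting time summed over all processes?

129

Schedule: | idle 0-1 | P2 1-3 | P3 3-5 | P4 5-7 | P2 7-9 | P3 9-10 | P5 10-12 | P4 12-14 | P1 14-16 | P2 16-18 | P5 18-20 | P4 20-22 | P1 22-24 | P2 24-26 | P5 26-28 | P4 28-30 | P1 30-32 | P2 32-34 | P5 34-36 | P4 36-38 | P1 38-40 | P5 40-42 | P4 42-44 | P1 44-46 | P5 46-48 | P4 48-50 | P1 50-52 | P5 52-53 |
Completion: P1=52  P2=34  P3=10  P4=50  P5=53
Turnaround (C−A): P1=44  P2=33  P3=9  P4=48  P5=47
Waiting = turnaround − burst: P1=32, P2=23, P3=6, P4=34, P5=34
Total waiting = 32 + 23 + 6 + 34 + 34 = 129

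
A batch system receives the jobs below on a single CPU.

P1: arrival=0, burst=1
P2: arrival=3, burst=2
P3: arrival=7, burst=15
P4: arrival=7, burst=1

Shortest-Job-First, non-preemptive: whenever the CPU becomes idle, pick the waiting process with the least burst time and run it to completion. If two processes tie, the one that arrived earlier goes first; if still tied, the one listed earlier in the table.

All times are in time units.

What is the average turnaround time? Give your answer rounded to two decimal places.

Gantt: | P1 0-1 | idle 1-3 | P2 3-5 | idle 5-7 | P4 7-8 | P3 8-23 |
Completion: P1=1  P2=5  P3=23  P4=8
Turnaround (C−A): P1=1  P2=2  P3=16  P4=1
Turnaround times: P1=1, P2=2, P3=16, P4=1
Average turnaround = (1+2+16+1) / 4 = 20/4 = 5.00

5.00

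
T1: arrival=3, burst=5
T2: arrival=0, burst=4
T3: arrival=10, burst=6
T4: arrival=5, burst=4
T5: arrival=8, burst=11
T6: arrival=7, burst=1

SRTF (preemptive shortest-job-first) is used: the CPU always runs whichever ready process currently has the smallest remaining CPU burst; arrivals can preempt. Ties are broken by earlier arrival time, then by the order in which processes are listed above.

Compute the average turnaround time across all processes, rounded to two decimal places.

9.00

Gantt: | T2 0-4 | T1 4-7 | T6 7-8 | T1 8-10 | T4 10-14 | T3 14-20 | T5 20-31 |
Completion: T1=10  T2=4  T3=20  T4=14  T5=31  T6=8
Turnaround times: T1=7, T2=4, T3=10, T4=9, T5=23, T6=1
Average turnaround = (7+4+10+9+23+1) / 6 = 54/6 = 9.00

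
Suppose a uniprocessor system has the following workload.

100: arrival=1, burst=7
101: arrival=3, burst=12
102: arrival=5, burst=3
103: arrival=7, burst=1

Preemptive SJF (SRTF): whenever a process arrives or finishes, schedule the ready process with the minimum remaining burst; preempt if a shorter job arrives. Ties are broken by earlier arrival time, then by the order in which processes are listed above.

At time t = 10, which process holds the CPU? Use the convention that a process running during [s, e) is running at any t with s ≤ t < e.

Gantt: | idle 0-1 | 100 1-8 | 103 8-9 | 102 9-12 | 101 12-24 |
Completion: 100=8  101=24  102=12  103=9
Turnaround (C−A): 100=7  101=21  102=7  103=2

102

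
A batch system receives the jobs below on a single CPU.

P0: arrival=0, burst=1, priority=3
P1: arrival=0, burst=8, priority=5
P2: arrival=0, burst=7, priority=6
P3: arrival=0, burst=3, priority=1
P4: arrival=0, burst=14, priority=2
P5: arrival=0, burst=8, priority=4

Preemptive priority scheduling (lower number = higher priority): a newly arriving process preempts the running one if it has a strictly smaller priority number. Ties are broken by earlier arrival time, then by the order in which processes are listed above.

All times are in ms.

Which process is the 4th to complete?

P5

Timeline: | P3 0-3 | P4 3-17 | P0 17-18 | P5 18-26 | P1 26-34 | P2 34-41 |
Completion: P0=18  P1=34  P2=41  P3=3  P4=17  P5=26
Finish order: P3 → P4 → P0 → P5 → P1 → P2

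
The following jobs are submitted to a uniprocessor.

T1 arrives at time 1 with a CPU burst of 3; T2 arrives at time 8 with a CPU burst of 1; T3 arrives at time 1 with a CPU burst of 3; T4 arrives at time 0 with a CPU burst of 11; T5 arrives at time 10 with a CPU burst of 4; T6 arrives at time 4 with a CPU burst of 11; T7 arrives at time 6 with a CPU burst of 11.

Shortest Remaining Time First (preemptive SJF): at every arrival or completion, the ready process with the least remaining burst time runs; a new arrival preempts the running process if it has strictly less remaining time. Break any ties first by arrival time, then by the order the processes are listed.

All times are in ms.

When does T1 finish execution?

Schedule: | T4 0-1 | T1 1-4 | T3 4-7 | T4 7-8 | T2 8-9 | T4 9-10 | T5 10-14 | T4 14-22 | T6 22-33 | T7 33-44 |
Completion: T1=4  T2=9  T3=7  T4=22  T5=14  T6=33  T7=44

4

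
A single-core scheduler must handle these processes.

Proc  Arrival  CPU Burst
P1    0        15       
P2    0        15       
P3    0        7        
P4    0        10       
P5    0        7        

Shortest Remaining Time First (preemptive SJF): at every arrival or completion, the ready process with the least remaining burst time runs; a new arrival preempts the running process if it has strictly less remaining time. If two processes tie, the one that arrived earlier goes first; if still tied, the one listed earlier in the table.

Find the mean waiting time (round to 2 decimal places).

Gantt: | P3 0-7 | P5 7-14 | P4 14-24 | P1 24-39 | P2 39-54 |
Completion: P1=39  P2=54  P3=7  P4=24  P5=14
Turnaround (C−A): P1=39  P2=54  P3=7  P4=24  P5=14
Waiting times: P1=24, P2=39, P3=0, P4=14, P5=7
Average waiting = (24+39+0+14+7) / 5 = 84/5 = 16.80

16.80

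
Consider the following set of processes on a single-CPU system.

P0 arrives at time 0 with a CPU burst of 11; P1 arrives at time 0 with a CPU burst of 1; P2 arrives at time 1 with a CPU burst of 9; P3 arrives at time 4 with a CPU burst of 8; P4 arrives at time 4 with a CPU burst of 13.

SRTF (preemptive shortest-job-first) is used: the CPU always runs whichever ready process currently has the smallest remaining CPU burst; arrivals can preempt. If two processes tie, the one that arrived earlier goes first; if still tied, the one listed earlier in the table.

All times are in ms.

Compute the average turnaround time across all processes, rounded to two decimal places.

Timeline: | P1 0-1 | P2 1-10 | P3 10-18 | P0 18-29 | P4 29-42 |
Completion: P0=29  P1=1  P2=10  P3=18  P4=42
Turnaround times: P0=29, P1=1, P2=9, P3=14, P4=38
Average turnaround = (29+1+9+14+38) / 5 = 91/5 = 18.20

18.20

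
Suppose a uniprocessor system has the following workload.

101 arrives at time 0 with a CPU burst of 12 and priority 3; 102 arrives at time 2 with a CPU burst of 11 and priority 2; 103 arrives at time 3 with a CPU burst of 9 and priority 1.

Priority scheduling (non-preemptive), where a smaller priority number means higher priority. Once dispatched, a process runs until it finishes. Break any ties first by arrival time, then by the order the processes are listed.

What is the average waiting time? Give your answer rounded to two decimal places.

9.33

Gantt: | 101 0-12 | 103 12-21 | 102 21-32 |
Completion: 101=12  102=32  103=21
Turnaround (C−A): 101=12  102=30  103=18
Waiting times: 101=0, 102=19, 103=9
Average waiting = (0+19+9) / 3 = 28/3 = 9.33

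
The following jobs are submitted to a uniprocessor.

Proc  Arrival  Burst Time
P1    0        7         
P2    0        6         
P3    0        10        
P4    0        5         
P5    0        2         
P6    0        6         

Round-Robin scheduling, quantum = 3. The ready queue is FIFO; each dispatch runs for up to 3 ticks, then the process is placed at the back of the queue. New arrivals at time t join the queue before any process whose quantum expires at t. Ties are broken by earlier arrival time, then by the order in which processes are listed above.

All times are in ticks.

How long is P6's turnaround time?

Timeline: | P1 0-3 | P2 3-6 | P3 6-9 | P4 9-12 | P5 12-14 | P6 14-17 | P1 17-20 | P2 20-23 | P3 23-26 | P4 26-28 | P6 28-31 | P1 31-32 | P3 32-36 |
Completion: P1=32  P2=23  P3=36  P4=28  P5=14  P6=31
Turnaround (C−A): P1=32  P2=23  P3=36  P4=28  P5=14  P6=31
Turnaround(P6) = completion − arrival = 31 − 0 = 31

31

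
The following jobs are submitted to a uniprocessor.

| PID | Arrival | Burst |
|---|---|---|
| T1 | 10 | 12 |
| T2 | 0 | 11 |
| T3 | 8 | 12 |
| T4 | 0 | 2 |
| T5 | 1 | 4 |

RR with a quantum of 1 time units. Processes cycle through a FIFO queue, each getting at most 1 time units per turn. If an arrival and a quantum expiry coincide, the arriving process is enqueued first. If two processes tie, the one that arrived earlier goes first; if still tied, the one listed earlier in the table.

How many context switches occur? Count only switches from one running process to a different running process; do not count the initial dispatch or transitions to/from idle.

40

Schedule: | T2 0-1 | T4 1-2 | T5 2-3 | T2 3-4 | T4 4-5 | T5 5-6 | T2 6-7 | T5 7-8 | T2 8-9 | T3 9-10 | T5 10-11 | T2 11-12 | T1 12-13 | T3 13-14 | T2 14-15 | T1 15-16 | T3 16-17 | T2 17-18 | T1 18-19 | T3 19-20 | T2 20-21 | T1 21-22 | T3 22-23 | T2 23-24 | T1 24-25 | T3 25-26 | T2 26-27 | T1 27-28 | T3 28-29 | T2 29-30 | T1 30-31 | T3 31-32 | T1 32-33 | T3 33-34 | T1 34-35 | T3 35-36 | T1 36-37 | T3 37-38 | T1 38-39 | T3 39-40 | T1 40-41 |
Completion: T1=41  T2=30  T3=40  T4=5  T5=11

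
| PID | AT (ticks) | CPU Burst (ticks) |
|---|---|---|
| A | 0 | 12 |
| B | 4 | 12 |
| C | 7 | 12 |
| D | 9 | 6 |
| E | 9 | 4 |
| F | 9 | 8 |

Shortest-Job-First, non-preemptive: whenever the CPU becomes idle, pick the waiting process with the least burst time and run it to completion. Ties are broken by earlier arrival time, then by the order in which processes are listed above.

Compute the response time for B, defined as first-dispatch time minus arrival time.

Schedule: | A 0-12 | E 12-16 | D 16-22 | F 22-30 | B 30-42 | C 42-54 |
Completion: A=12  B=42  C=54  D=22  E=16  F=30
Response(B) = first start − arrival = 30 − 4 = 26

26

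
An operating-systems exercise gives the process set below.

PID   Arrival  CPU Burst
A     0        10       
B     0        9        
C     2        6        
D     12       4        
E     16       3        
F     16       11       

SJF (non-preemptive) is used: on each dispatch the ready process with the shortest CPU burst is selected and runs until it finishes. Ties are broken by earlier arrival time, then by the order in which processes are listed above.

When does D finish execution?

19

Gantt: | B 0-9 | C 9-15 | D 15-19 | E 19-22 | A 22-32 | F 32-43 |
Completion: A=32  B=9  C=15  D=19  E=22  F=43
Turnaround (C−A): A=32  B=9  C=13  D=7  E=6  F=27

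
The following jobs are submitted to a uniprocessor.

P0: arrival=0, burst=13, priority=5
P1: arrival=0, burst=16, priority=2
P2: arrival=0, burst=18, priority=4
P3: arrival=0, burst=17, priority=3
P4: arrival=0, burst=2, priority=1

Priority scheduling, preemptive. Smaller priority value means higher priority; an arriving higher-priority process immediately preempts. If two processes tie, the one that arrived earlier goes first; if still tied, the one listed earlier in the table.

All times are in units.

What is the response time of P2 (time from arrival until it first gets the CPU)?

35

Schedule: | P4 0-2 | P1 2-18 | P3 18-35 | P2 35-53 | P0 53-66 |
Completion: P0=66  P1=18  P2=53  P3=35  P4=2
Response(P2) = first start − arrival = 35 − 0 = 35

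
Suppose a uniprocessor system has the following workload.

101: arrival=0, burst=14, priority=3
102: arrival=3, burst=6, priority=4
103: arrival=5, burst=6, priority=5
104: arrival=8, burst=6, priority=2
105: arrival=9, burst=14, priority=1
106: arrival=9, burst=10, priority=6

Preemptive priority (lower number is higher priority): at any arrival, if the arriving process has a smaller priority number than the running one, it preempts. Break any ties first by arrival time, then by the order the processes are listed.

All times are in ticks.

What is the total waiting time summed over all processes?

137

Timeline: | 101 0-8 | 104 8-9 | 105 9-23 | 104 23-28 | 101 28-34 | 102 34-40 | 103 40-46 | 106 46-56 |
Completion: 101=34  102=40  103=46  104=28  105=23  106=56
Turnaround (C−A): 101=34  102=37  103=41  104=20  105=14  106=47
Waiting = turnaround − burst: 101=20, 102=31, 103=35, 104=14, 105=0, 106=37
Total waiting = 20 + 31 + 35 + 14 + 0 + 37 = 137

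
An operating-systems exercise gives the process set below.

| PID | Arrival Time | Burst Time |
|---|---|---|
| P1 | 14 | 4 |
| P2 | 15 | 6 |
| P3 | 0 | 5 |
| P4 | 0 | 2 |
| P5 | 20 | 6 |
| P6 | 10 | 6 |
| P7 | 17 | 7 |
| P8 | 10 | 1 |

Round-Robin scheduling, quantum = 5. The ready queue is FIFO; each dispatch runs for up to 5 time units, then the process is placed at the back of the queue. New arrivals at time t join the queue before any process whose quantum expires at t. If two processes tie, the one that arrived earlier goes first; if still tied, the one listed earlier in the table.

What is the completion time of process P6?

26

Timeline: | P3 0-5 | P4 5-7 | idle 7-10 | P6 10-15 | P8 15-16 | P1 16-20 | P2 20-25 | P6 25-26 | P7 26-31 | P5 31-36 | P2 36-37 | P7 37-39 | P5 39-40 |
Completion: P1=20  P2=37  P3=5  P4=7  P5=40  P6=26  P7=39  P8=16
Turnaround (C−A): P1=6  P2=22  P3=5  P4=7  P5=20  P6=16  P7=22  P8=6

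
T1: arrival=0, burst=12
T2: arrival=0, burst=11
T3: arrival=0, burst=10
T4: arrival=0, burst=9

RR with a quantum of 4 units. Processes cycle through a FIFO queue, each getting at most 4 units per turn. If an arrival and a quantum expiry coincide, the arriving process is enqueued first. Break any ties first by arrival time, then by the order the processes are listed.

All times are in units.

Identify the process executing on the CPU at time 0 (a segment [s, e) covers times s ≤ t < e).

T1

Gantt: | T1 0-4 | T2 4-8 | T3 8-12 | T4 12-16 | T1 16-20 | T2 20-24 | T3 24-28 | T4 28-32 | T1 32-36 | T2 36-39 | T3 39-41 | T4 41-42 |
Completion: T1=36  T2=39  T3=41  T4=42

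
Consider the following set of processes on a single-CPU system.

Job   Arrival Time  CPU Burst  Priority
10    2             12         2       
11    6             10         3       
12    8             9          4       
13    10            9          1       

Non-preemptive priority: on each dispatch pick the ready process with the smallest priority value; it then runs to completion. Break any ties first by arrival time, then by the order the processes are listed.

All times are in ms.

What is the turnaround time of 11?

Schedule: | idle 0-2 | 10 2-14 | 13 14-23 | 11 23-33 | 12 33-42 |
Completion: 10=14  11=33  12=42  13=23
Turnaround (C−A): 10=12  11=27  12=34  13=13
Turnaround(11) = completion − arrival = 33 − 6 = 27

27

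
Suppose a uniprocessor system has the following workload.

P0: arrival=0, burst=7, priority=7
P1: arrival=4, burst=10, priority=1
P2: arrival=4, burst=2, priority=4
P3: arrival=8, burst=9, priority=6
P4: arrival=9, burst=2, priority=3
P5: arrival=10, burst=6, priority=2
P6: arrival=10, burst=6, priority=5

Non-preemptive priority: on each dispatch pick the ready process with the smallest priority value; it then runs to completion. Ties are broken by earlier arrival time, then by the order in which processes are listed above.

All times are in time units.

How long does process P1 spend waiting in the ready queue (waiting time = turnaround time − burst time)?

Schedule: | P0 0-7 | P1 7-17 | P5 17-23 | P4 23-25 | P2 25-27 | P6 27-33 | P3 33-42 |
Completion: P0=7  P1=17  P2=27  P3=42  P4=25  P5=23  P6=33
Waiting(P1) = turnaround − burst = 13 − 10 = 3

3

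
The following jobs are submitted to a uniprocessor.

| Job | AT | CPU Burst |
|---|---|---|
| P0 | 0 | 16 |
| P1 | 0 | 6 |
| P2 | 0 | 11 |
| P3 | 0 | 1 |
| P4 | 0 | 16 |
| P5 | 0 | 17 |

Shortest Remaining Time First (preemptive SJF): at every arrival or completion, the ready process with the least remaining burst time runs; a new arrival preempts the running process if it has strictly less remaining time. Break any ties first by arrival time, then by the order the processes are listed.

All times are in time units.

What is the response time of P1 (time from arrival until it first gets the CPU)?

Timeline: | P3 0-1 | P1 1-7 | P2 7-18 | P0 18-34 | P4 34-50 | P5 50-67 |
Completion: P0=34  P1=7  P2=18  P3=1  P4=50  P5=67
Response(P1) = first start − arrival = 1 − 0 = 1

1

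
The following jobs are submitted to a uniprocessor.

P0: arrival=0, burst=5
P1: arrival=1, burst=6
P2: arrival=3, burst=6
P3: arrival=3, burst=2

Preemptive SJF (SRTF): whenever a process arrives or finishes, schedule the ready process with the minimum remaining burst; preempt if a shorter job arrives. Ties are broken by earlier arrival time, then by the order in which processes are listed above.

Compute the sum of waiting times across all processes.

Timeline: | P0 0-5 | P3 5-7 | P1 7-13 | P2 13-19 |
Completion: P0=5  P1=13  P2=19  P3=7
Turnaround (C−A): P0=5  P1=12  P2=16  P3=4
Waiting = turnaround − burst: P0=0, P1=6, P2=10, P3=2
Total waiting = 0 + 6 + 10 + 2 = 18

18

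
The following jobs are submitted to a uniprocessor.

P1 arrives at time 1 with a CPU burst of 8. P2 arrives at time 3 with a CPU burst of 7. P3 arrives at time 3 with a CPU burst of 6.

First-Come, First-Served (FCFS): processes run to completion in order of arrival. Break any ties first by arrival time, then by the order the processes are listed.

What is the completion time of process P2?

16

Timeline: | idle 0-1 | P1 1-9 | P2 9-16 | P3 16-22 |
Completion: P1=9  P2=16  P3=22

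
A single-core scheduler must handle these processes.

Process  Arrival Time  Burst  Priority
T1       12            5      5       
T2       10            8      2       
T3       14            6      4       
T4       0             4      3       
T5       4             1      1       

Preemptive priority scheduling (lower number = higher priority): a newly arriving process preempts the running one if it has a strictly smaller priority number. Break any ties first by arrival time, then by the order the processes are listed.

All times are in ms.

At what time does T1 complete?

29

Schedule: | T4 0-4 | T5 4-5 | idle 5-10 | T2 10-18 | T3 18-24 | T1 24-29 |
Completion: T1=29  T2=18  T3=24  T4=4  T5=5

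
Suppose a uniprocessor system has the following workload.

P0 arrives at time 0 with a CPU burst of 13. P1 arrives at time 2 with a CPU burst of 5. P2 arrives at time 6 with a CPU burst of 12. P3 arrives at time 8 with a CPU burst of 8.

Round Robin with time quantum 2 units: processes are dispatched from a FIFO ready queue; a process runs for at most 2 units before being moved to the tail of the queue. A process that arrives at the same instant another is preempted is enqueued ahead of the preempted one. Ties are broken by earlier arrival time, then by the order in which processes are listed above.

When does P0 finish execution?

36

Schedule: | P0 0-2 | P1 2-4 | P0 4-6 | P1 6-8 | P2 8-10 | P0 10-12 | P3 12-14 | P1 14-15 | P2 15-17 | P0 17-19 | P3 19-21 | P2 21-23 | P0 23-25 | P3 25-27 | P2 27-29 | P0 29-31 | P3 31-33 | P2 33-35 | P0 35-36 | P2 36-38 |
Completion: P0=36  P1=15  P2=38  P3=33
Turnaround (C−A): P0=36  P1=13  P2=32  P3=25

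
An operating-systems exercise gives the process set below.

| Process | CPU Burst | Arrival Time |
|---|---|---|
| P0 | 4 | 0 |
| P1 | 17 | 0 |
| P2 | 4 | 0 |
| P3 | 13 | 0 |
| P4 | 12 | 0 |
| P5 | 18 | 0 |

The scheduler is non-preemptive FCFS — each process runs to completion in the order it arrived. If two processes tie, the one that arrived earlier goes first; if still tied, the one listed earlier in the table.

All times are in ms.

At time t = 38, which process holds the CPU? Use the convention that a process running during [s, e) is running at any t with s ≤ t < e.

P4

Gantt: | P0 0-4 | P1 4-21 | P2 21-25 | P3 25-38 | P4 38-50 | P5 50-68 |
Completion: P0=4  P1=21  P2=25  P3=38  P4=50  P5=68
Turnaround (C−A): P0=4  P1=21  P2=25  P3=38  P4=50  P5=68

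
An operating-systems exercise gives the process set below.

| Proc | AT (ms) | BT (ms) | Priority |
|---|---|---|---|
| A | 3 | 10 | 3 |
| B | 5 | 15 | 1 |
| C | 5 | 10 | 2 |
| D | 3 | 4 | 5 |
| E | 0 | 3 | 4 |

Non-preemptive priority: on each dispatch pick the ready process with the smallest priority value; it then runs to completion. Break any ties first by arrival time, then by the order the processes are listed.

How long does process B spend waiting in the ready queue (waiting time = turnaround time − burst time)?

Timeline: | E 0-3 | A 3-13 | B 13-28 | C 28-38 | D 38-42 |
Completion: A=13  B=28  C=38  D=42  E=3
Waiting(B) = turnaround − burst = 23 − 15 = 8

8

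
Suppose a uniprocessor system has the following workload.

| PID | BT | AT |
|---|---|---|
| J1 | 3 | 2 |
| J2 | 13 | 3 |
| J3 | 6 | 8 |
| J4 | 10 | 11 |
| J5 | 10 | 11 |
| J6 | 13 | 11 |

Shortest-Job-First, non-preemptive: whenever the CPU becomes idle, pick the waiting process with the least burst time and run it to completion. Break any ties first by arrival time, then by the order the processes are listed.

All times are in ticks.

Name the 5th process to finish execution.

J5

Gantt: | idle 0-2 | J1 2-5 | J2 5-18 | J3 18-24 | J4 24-34 | J5 34-44 | J6 44-57 |
Completion: J1=5  J2=18  J3=24  J4=34  J5=44  J6=57
Turnaround (C−A): J1=3  J2=15  J3=16  J4=23  J5=33  J6=46
Finish order: J1 → J2 → J3 → J4 → J5 → J6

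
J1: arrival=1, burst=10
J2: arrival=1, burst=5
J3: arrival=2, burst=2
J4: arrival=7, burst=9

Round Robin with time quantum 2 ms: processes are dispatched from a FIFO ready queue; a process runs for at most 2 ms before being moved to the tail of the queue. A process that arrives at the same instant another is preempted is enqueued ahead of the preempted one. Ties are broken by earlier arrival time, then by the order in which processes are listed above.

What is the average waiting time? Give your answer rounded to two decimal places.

Schedule: | idle 0-1 | J1 1-3 | J2 3-5 | J3 5-7 | J1 7-9 | J2 9-11 | J4 11-13 | J1 13-15 | J2 15-16 | J4 16-18 | J1 18-20 | J4 20-22 | J1 22-24 | J4 24-27 |
Completion: J1=24  J2=16  J3=7  J4=27
Waiting times: J1=13, J2=10, J3=3, J4=11
Average waiting = (13+10+3+11) / 4 = 37/4 = 9.25

9.25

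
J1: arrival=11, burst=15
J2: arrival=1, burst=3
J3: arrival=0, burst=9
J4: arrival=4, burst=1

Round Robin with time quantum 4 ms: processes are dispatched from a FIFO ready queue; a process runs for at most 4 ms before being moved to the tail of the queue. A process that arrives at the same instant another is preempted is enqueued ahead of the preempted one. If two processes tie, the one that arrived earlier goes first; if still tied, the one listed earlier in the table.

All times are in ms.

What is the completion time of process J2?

Gantt: | J3 0-4 | J2 4-7 | J4 7-8 | J3 8-12 | J1 12-16 | J3 16-17 | J1 17-28 |
Completion: J1=28  J2=7  J3=17  J4=8
Turnaround (C−A): J1=17  J2=6  J3=17  J4=4

7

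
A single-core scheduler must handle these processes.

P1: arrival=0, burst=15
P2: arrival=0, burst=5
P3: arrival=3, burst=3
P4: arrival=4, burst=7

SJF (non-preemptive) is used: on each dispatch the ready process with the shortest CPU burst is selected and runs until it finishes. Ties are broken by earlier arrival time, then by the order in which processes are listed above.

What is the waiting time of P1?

Gantt: | P2 0-5 | P3 5-8 | P4 8-15 | P1 15-30 |
Completion: P1=30  P2=5  P3=8  P4=15
Turnaround (C−A): P1=30  P2=5  P3=5  P4=11
Waiting(P1) = turnaround − burst = 30 − 15 = 15

15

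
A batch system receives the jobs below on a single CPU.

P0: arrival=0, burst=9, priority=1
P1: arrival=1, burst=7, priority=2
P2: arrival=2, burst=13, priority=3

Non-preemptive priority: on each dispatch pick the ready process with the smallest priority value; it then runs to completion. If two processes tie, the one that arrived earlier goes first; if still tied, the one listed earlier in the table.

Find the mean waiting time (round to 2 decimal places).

Timeline: | P0 0-9 | P1 9-16 | P2 16-29 |
Completion: P0=9  P1=16  P2=29
Waiting times: P0=0, P1=8, P2=14
Average waiting = (0+8+14) / 3 = 22/3 = 7.33

7.33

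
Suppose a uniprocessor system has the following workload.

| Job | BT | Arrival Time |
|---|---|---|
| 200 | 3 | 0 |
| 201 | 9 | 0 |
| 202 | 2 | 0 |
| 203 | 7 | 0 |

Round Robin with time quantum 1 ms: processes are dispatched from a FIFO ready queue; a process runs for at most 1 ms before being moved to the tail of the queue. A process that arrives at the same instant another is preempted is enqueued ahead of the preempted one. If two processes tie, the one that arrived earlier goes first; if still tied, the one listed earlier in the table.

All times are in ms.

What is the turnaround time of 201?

Timeline: | 200 0-1 | 201 1-2 | 202 2-3 | 203 3-4 | 200 4-5 | 201 5-6 | 202 6-7 | 203 7-8 | 200 8-9 | 201 9-10 | 203 10-11 | 201 11-12 | 203 12-13 | 201 13-14 | 203 14-15 | 201 15-16 | 203 16-17 | 201 17-18 | 203 18-19 | 201 19-21 |
Completion: 200=9  201=21  202=7  203=19
Turnaround(201) = completion − arrival = 21 − 0 = 21

21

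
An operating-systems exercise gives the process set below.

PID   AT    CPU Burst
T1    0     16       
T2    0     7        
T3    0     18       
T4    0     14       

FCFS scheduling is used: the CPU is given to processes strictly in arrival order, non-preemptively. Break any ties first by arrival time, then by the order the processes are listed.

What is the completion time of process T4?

55

Timeline: | T1 0-16 | T2 16-23 | T3 23-41 | T4 41-55 |
Completion: T1=16  T2=23  T3=41  T4=55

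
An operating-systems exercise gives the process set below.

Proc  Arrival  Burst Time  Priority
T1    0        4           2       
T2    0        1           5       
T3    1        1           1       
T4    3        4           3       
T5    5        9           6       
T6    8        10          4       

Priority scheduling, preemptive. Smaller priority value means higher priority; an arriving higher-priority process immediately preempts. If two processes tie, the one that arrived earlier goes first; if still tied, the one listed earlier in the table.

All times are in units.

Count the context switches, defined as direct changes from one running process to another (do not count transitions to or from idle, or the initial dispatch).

Schedule: | T1 0-1 | T3 1-2 | T1 2-5 | T4 5-9 | T6 9-19 | T2 19-20 | T5 20-29 |
Completion: T1=5  T2=20  T3=2  T4=9  T5=29  T6=19
Turnaround (C−A): T1=5  T2=20  T3=1  T4=6  T5=24  T6=11

6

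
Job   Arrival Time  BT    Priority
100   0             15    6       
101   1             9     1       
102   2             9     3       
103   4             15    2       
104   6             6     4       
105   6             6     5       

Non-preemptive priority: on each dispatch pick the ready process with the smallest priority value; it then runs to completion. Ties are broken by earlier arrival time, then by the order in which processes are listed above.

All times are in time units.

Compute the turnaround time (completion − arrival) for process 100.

15

Timeline: | 100 0-15 | 101 15-24 | 103 24-39 | 102 39-48 | 104 48-54 | 105 54-60 |
Completion: 100=15  101=24  102=48  103=39  104=54  105=60
Turnaround (C−A): 100=15  101=23  102=46  103=35  104=48  105=54
Turnaround(100) = completion − arrival = 15 − 0 = 15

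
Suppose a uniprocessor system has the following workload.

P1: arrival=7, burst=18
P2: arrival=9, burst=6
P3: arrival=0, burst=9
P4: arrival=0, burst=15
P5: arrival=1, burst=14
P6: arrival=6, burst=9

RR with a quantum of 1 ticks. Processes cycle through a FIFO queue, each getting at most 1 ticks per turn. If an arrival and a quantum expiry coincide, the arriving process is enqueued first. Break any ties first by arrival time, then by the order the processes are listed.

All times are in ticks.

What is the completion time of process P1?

Timeline: | P3 0-1 | P4 1-2 | P5 2-3 | P3 3-4 | P4 4-5 | P5 5-6 | P3 6-7 | P4 7-8 | P6 8-9 | P5 9-10 | P1 10-11 | P3 11-12 | P4 12-13 | P2 13-14 | P6 14-15 | P5 15-16 | P1 16-17 | P3 17-18 | P4 18-19 | P2 19-20 | P6 20-21 | P5 21-22 | P1 22-23 | P3 23-24 | P4 24-25 | P2 25-26 | P6 26-27 | P5 27-28 | P1 28-29 | P3 29-30 | P4 30-31 | P2 31-32 | P6 32-33 | P5 33-34 | P1 34-35 | P3 35-36 | P4 36-37 | P2 37-38 | P6 38-39 | P5 39-40 | P1 40-41 | P3 41-42 | P4 42-43 | P2 43-44 | P6 44-45 | P5 45-46 | P1 46-47 | P4 47-48 | P6 48-49 | P5 49-50 | P1 50-51 | P4 51-52 | P6 52-53 | P5 53-54 | P1 54-55 | P4 55-56 | P5 56-57 | P1 57-58 | P4 58-59 | P5 59-60 | P1 60-61 | P4 61-62 | P5 62-63 | P1 63-64 | P4 64-65 | P1 65-71 |
Completion: P1=71  P2=44  P3=42  P4=65  P5=63  P6=53

71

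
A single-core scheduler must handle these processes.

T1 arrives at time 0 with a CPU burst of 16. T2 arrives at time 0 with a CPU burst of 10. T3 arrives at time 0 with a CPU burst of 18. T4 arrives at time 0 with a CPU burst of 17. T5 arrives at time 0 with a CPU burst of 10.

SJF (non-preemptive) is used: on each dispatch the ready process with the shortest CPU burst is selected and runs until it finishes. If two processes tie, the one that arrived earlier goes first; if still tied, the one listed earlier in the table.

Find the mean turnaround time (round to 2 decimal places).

38.00

Schedule: | T2 0-10 | T5 10-20 | T1 20-36 | T4 36-53 | T3 53-71 |
Completion: T1=36  T2=10  T3=71  T4=53  T5=20
Turnaround times: T1=36, T2=10, T3=71, T4=53, T5=20
Average turnaround = (36+10+71+53+20) / 5 = 190/5 = 38.00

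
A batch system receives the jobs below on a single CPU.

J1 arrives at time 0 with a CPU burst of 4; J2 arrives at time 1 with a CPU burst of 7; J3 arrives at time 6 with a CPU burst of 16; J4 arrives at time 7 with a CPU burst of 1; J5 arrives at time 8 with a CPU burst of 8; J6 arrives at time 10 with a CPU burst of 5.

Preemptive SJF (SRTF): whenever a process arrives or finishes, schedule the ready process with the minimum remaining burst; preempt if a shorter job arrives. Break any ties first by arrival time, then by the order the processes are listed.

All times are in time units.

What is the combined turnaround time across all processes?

Schedule: | J1 0-4 | J2 4-7 | J4 7-8 | J2 8-12 | J6 12-17 | J5 17-25 | J3 25-41 |
Completion: J1=4  J2=12  J3=41  J4=8  J5=25  J6=17
Turnaround = completion − arrival: J1=4, J2=11, J3=35, J4=1, J5=17, J6=7
Total turnaround = 4 + 11 + 35 + 1 + 17 + 7 = 75

75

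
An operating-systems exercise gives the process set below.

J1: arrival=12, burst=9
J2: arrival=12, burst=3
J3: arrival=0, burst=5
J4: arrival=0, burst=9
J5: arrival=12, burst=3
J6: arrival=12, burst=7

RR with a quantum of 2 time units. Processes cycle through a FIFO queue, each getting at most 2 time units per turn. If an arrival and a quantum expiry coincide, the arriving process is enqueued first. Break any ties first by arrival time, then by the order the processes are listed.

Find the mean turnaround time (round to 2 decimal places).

Timeline: | J3 0-2 | J4 2-4 | J3 4-6 | J4 6-8 | J3 8-9 | J4 9-13 | J1 13-15 | J2 15-17 | J5 17-19 | J6 19-21 | J4 21-22 | J1 22-24 | J2 24-25 | J5 25-26 | J6 26-28 | J1 28-30 | J6 30-32 | J1 32-34 | J6 34-35 | J1 35-36 |
Completion: J1=36  J2=25  J3=9  J4=22  J5=26  J6=35
Turnaround (C−A): J1=24  J2=13  J3=9  J4=22  J5=14  J6=23
Turnaround times: J1=24, J2=13, J3=9, J4=22, J5=14, J6=23
Average turnaround = (24+13+9+22+14+23) / 6 = 105/6 = 17.50

17.50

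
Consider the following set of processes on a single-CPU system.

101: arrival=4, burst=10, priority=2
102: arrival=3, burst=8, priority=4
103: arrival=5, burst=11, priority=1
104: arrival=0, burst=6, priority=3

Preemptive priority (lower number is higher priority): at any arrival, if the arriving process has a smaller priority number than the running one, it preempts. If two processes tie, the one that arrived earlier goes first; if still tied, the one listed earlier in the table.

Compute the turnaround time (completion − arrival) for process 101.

21

Timeline: | 104 0-4 | 101 4-5 | 103 5-16 | 101 16-25 | 104 25-27 | 102 27-35 |
Completion: 101=25  102=35  103=16  104=27
Turnaround (C−A): 101=21  102=32  103=11  104=27
Turnaround(101) = completion − arrival = 25 − 4 = 21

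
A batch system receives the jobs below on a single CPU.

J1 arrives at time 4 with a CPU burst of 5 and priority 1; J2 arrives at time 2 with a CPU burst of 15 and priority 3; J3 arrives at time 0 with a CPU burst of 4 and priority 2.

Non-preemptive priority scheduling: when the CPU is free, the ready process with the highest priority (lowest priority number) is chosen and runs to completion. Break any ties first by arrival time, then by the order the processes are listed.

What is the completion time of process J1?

9

Gantt: | J3 0-4 | J1 4-9 | J2 9-24 |
Completion: J1=9  J2=24  J3=4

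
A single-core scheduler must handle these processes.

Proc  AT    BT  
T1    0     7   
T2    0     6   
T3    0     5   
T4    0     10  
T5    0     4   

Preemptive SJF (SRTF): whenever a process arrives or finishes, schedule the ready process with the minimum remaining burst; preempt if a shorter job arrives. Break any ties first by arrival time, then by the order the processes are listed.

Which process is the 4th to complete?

T1

Schedule: | T5 0-4 | T3 4-9 | T2 9-15 | T1 15-22 | T4 22-32 |
Completion: T1=22  T2=15  T3=9  T4=32  T5=4
Finish order: T5 → T3 → T2 → T1 → T4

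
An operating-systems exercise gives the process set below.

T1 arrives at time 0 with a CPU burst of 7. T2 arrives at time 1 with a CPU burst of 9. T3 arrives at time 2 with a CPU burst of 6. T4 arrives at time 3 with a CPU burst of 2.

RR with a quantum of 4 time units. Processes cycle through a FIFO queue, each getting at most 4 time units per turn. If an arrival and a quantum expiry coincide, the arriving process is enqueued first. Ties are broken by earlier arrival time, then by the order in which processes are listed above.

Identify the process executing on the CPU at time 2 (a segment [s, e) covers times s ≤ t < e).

T1

Timeline: | T1 0-4 | T2 4-8 | T3 8-12 | T4 12-14 | T1 14-17 | T2 17-21 | T3 21-23 | T2 23-24 |
Completion: T1=17  T2=24  T3=23  T4=14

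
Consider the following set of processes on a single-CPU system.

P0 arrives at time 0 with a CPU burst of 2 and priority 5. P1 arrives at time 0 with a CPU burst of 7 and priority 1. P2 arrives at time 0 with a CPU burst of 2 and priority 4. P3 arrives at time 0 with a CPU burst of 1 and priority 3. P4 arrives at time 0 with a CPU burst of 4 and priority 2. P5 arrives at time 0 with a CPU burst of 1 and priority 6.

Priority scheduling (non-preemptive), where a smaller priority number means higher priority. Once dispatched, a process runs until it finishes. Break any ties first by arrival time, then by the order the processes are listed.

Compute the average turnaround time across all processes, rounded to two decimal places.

Timeline: | P1 0-7 | P4 7-11 | P3 11-12 | P2 12-14 | P0 14-16 | P5 16-17 |
Completion: P0=16  P1=7  P2=14  P3=12  P4=11  P5=17
Turnaround (C−A): P0=16  P1=7  P2=14  P3=12  P4=11  P5=17
Turnaround times: P0=16, P1=7, P2=14, P3=12, P4=11, P5=17
Average turnaround = (16+7+14+12+11+17) / 6 = 77/6 = 12.83

12.83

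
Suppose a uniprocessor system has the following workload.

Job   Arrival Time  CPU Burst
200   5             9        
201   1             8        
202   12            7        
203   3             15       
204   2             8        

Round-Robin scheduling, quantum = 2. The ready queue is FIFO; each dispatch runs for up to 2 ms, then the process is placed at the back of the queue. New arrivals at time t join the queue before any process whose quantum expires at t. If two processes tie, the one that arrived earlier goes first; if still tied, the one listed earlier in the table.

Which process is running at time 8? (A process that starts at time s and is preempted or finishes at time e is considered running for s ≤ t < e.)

201

Schedule: | idle 0-1 | 201 1-3 | 204 3-5 | 203 5-7 | 201 7-9 | 200 9-11 | 204 11-13 | 203 13-15 | 201 15-17 | 200 17-19 | 202 19-21 | 204 21-23 | 203 23-25 | 201 25-27 | 200 27-29 | 202 29-31 | 204 31-33 | 203 33-35 | 200 35-37 | 202 37-39 | 203 39-41 | 200 41-42 | 202 42-43 | 203 43-48 |
Completion: 200=42  201=27  202=43  203=48  204=33
Turnaround (C−A): 200=37  201=26  202=31  203=45  204=31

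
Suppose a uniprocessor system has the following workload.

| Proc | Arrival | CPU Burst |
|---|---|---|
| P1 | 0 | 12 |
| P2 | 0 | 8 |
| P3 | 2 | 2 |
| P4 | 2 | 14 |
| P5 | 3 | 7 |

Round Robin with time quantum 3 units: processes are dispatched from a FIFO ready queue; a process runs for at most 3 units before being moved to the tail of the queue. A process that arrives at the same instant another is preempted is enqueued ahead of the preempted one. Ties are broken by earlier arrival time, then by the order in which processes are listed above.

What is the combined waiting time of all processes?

105

Schedule: | P1 0-3 | P2 3-6 | P3 6-8 | P4 8-11 | P5 11-14 | P1 14-17 | P2 17-20 | P4 20-23 | P5 23-26 | P1 26-29 | P2 29-31 | P4 31-34 | P5 34-35 | P1 35-38 | P4 38-43 |
Completion: P1=38  P2=31  P3=8  P4=43  P5=35
Waiting = turnaround − burst: P1=26, P2=23, P3=4, P4=27, P5=25
Total waiting = 26 + 23 + 4 + 27 + 25 = 105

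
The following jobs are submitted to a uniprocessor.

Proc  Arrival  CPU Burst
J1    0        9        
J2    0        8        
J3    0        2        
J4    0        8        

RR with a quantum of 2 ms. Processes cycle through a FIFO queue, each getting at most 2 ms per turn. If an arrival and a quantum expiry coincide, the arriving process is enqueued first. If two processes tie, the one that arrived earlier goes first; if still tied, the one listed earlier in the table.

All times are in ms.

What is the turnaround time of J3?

6

Timeline: | J1 0-2 | J2 2-4 | J3 4-6 | J4 6-8 | J1 8-10 | J2 10-12 | J4 12-14 | J1 14-16 | J2 16-18 | J4 18-20 | J1 20-22 | J2 22-24 | J4 24-26 | J1 26-27 |
Completion: J1=27  J2=24  J3=6  J4=26
Turnaround(J3) = completion − arrival = 6 − 0 = 6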